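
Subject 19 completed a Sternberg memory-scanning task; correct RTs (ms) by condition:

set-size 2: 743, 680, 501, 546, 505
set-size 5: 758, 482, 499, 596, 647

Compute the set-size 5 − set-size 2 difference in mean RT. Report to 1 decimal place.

M(set-size 2) = 2975/5 = 595.000
M(set-size 5) = 2982/5 = 596.400
Difference = 596.400 − 595.000 = 1.400 ms

1.4 ms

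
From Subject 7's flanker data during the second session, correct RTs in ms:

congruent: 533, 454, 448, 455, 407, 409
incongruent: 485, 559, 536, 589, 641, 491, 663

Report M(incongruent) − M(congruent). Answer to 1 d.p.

115.3 ms

M(congruent) = 2706/6 = 451.000
M(incongruent) = 3964/7 = 566.286
Difference = 566.286 − 451.000 = 115.286 ms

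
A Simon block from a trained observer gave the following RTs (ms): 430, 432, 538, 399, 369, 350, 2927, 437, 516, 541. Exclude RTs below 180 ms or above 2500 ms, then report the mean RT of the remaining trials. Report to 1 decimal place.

Excluded: 2927
Retained (n=9): Σ = 4012
Mean = 4012/9 = 445.7778

445.8 ms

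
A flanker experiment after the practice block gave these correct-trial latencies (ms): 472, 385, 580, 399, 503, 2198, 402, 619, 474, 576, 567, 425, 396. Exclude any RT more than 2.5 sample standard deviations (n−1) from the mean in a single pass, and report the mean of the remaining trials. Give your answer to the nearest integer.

483 ms

n = 13, ΣRT = 7996, M = 615.077
Σ(x−M)² = 2792814.92; s = √(2792814.92/12) = 482.426
Cutoffs: 615.077 ± 2.5·482.426 → [-591.0, 1821.1]
Outside: 2198 → excluded.
Retained (n=12): Σ = 5798, mean = 5798/12 = 483.167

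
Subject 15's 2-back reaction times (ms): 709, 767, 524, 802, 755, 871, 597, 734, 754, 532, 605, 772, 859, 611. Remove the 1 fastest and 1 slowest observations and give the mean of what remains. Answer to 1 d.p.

708.1 ms

Sorted: 524, 532, 597, 605, 611, 709, 734, 754, 755, 767, 772, 802, 859, 871
Drop lowest 1 (524) and highest 1 (871)
Remaining (n=12): Σ = 8497, mean = 8497/12 = 708.083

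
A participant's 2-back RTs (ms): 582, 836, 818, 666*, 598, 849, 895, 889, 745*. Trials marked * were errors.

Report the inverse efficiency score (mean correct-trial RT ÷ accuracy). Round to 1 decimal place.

Correct trials (n=7): 582, 836, 818, 598, 849, 895, 889
Mean correct RT = 5467/7 = 781.0000 ms
Proportion correct = 7/9
IES = 781.0000 / (7/9) = 1004.143 ms

1004.1 ms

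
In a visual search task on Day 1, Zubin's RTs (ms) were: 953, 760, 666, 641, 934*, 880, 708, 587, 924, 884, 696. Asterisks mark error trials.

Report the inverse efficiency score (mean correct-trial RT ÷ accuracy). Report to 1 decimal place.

846.9 ms

Correct trials (n=10): 953, 760, 666, 641, 880, 708, 587, 924, 884, 696
Mean correct RT = 7699/10 = 769.9000 ms
Proportion correct = 10/11
IES = 769.9000 / (10/11) = 846.890 ms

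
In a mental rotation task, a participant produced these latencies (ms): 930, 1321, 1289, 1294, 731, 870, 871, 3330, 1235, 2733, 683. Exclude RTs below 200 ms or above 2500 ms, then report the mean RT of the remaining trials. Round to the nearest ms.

1025 ms

Excluded: 2733, 3330
Retained (n=9): Σ = 9224
Mean = 9224/9 = 1024.8889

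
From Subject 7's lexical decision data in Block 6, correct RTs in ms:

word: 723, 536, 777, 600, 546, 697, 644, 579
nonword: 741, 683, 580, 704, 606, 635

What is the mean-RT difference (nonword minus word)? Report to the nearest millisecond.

M(word) = 5102/8 = 637.750
M(nonword) = 3949/6 = 658.167
Difference = 658.167 − 637.750 = 20.417 ms

20 ms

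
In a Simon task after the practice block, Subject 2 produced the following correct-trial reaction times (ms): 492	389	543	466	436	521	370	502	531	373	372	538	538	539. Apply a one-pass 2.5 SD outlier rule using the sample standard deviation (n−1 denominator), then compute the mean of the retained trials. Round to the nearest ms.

472 ms

n = 14, ΣRT = 6610, M = 472.143
Σ(x−M)² = 63849.71; s = √(63849.71/13) = 70.082
Cutoffs: 472.143 ± 2.5·70.082 → [296.9, 647.3]
No RTs fall outside the cutoffs; all 14 retained. Mean = 6610/14 = 472.143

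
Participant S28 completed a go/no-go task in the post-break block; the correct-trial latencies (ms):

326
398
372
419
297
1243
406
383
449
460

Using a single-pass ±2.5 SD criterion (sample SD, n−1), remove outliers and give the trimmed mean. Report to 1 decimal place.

n = 10, ΣRT = 4753, M = 475.300
Σ(x−M)² = 677508.10; s = √(677508.10/9) = 274.370
Cutoffs: 475.300 ± 2.5·274.370 → [-210.6, 1161.2]
Outside: 1243 → excluded.
Retained (n=9): Σ = 3510, mean = 3510/9 = 390.000

390.0 ms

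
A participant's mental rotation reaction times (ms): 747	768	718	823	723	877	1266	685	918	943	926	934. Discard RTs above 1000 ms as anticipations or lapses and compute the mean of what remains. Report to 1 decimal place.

823.8 ms

Excluded: 1266
Retained (n=11): Σ = 9062
Mean = 9062/11 = 823.8182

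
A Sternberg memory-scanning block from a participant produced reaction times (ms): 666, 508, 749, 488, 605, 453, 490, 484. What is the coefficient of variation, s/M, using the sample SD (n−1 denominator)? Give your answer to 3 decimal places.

0.191

n = 8, Σ = 4443, M = 555.3750
Σ(x−M)² = 78823.875; s = √(78823.875/7) = 106.1158
CV = 106.1158 / 555.3750 = 0.19107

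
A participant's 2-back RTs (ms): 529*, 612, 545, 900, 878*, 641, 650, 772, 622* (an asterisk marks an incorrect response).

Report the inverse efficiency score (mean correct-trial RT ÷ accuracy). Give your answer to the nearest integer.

Correct trials (n=6): 612, 545, 900, 641, 650, 772
Mean correct RT = 4120/6 = 686.6667 ms
Proportion correct = 6/9
IES = 686.6667 / (6/9) = 1030.000 ms

1030 ms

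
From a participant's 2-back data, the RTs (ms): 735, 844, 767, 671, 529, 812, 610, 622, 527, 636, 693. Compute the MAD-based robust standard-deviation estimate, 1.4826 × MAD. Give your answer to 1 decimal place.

Sorted: 527, 529, 610, 622, 636, 671, 693, 735, 767, 812, 844 → median = 671
|x − 671| sorted: 0, 22, 35, 49, 61, 64, 96, 141, 142, 144, 173 → MAD = 64
Robust SD ≈ 1.4826 × 64 = 94.886

94.9 ms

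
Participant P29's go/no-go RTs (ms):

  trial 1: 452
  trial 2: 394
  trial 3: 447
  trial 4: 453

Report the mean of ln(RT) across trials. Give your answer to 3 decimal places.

6.077

ln(RT): 6.1137, 5.9764, 6.1026, 6.1159
Σ ln(RT) = 24.3085
Mean = 24.3085/4 = 6.07712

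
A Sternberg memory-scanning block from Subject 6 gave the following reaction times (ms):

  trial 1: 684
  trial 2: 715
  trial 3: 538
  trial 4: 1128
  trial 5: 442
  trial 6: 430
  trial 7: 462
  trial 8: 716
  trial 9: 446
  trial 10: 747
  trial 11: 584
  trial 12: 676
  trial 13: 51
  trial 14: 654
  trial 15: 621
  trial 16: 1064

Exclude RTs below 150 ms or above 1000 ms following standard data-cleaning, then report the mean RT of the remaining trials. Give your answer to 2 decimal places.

Excluded: 51, 1064, 1128
Retained (n=13): Σ = 7715
Mean = 7715/13 = 593.4615

593.46 ms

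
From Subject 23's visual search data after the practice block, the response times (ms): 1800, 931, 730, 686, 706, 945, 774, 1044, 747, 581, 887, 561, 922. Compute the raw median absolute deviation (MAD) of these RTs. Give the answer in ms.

Sorted: 561, 581, 686, 706, 730, 747, 774, 887, 922, 931, 945, 1044, 1800 → median = 774
|x − 774|: 1026, 157, 44, 88, 68, 171, 0, 270, 27, 193, 113, 213, 148
Sorted deviations: 0, 27, 44, 68, 88, 113, 148, 157, 171, 193, 213, 270, 1026 → MAD = 148

148 ms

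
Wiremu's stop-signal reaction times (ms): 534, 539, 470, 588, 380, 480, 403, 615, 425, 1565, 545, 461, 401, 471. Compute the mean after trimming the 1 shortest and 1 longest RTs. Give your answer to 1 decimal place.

494.3 ms

Sorted: 380, 401, 403, 425, 461, 470, 471, 480, 534, 539, 545, 588, 615, 1565
Drop lowest 1 (380) and highest 1 (1565)
Remaining (n=12): Σ = 5932, mean = 5932/12 = 494.333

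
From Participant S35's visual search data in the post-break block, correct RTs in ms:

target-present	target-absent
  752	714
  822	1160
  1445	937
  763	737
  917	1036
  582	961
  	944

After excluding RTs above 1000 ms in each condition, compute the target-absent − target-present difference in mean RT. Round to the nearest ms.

target-present: exclude 1445
target-absent: exclude 1160, 1036
M(target-present) = 3836/5 = 767.200
M(target-absent) = 4293/5 = 858.600
Difference = 858.600 − 767.200 = 91.400 ms

91 ms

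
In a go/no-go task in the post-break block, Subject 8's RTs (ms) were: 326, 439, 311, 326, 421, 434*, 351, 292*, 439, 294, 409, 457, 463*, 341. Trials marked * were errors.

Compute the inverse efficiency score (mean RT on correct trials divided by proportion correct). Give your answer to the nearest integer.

476 ms

Correct trials (n=11): 326, 439, 311, 326, 421, 351, 439, 294, 409, 457, 341
Mean correct RT = 4114/11 = 374.0000 ms
Proportion correct = 11/14
IES = 374.0000 / (11/14) = 476.000 ms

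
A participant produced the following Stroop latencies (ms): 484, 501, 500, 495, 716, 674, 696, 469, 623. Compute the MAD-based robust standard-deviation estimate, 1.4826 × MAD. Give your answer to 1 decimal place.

47.4 ms

Sorted: 469, 484, 495, 500, 501, 623, 674, 696, 716 → median = 501
|x − 501| sorted: 0, 1, 6, 17, 32, 122, 173, 195, 215 → MAD = 32
Robust SD ≈ 1.4826 × 32 = 47.443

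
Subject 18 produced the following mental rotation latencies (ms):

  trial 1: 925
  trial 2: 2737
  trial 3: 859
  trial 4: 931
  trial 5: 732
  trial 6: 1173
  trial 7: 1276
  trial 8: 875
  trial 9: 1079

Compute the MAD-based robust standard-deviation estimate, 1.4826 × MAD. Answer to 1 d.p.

Sorted: 732, 859, 875, 925, 931, 1079, 1173, 1276, 2737 → median = 931
|x − 931| sorted: 0, 6, 56, 72, 148, 199, 242, 345, 1806 → MAD = 148
Robust SD ≈ 1.4826 × 148 = 219.425

219.4 ms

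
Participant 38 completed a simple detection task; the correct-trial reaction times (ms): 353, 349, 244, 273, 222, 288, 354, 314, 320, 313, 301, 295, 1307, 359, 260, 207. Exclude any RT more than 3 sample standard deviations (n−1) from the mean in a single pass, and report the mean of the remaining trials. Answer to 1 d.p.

n = 16, ΣRT = 5759, M = 359.938
Σ(x−M)² = 989308.94; s = √(989308.94/15) = 256.815
Cutoffs: 359.938 ± 3·256.815 → [-410.5, 1130.4]
Outside: 1307 → excluded.
Retained (n=15): Σ = 4452, mean = 4452/15 = 296.800

296.8 ms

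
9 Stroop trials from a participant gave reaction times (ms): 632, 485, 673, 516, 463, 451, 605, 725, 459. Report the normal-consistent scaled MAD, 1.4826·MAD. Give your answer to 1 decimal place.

96.4 ms

Sorted: 451, 459, 463, 485, 516, 605, 632, 673, 725 → median = 516
|x − 516| sorted: 0, 31, 53, 57, 65, 89, 116, 157, 209 → MAD = 65
Robust SD ≈ 1.4826 × 65 = 96.369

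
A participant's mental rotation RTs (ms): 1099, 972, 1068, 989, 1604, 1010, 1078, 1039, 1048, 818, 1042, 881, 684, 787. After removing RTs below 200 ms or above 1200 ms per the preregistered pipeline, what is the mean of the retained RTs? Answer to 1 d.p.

Excluded: 1604
Retained (n=13): Σ = 12515
Mean = 12515/13 = 962.6923

962.7 ms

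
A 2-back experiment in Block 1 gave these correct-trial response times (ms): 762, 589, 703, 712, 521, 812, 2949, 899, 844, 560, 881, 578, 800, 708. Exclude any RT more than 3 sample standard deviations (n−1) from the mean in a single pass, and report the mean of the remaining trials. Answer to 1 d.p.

720.7 ms

n = 14, ΣRT = 12318, M = 879.857
Σ(x−M)² = 4803669.71; s = √(4803669.71/13) = 607.876
Cutoffs: 879.857 ± 3·607.876 → [-943.8, 2703.5]
Outside: 2949 → excluded.
Retained (n=13): Σ = 9369, mean = 9369/13 = 720.692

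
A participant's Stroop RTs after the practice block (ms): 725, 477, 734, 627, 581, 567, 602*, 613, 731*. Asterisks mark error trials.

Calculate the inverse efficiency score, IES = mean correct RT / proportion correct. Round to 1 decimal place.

794.2 ms

Correct trials (n=7): 725, 477, 734, 627, 581, 567, 613
Mean correct RT = 4324/7 = 617.7143 ms
Proportion correct = 7/9
IES = 617.7143 / (7/9) = 794.204 ms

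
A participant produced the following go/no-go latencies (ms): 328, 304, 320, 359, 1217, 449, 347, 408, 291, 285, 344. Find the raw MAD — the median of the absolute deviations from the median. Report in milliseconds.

40 ms

Sorted: 285, 291, 304, 320, 328, 344, 347, 359, 408, 449, 1217 → median = 344
|x − 344|: 16, 40, 24, 15, 873, 105, 3, 64, 53, 59, 0
Sorted deviations: 0, 3, 15, 16, 24, 40, 53, 59, 64, 105, 873 → MAD = 40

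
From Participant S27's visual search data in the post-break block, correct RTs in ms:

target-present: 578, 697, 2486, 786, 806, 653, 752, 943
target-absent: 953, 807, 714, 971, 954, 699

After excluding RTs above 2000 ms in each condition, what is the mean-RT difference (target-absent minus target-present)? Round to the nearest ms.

target-present: exclude 2486
M(target-present) = 5215/7 = 745.000
M(target-absent) = 5098/6 = 849.667
Difference = 849.667 − 745.000 = 104.667 ms

105 ms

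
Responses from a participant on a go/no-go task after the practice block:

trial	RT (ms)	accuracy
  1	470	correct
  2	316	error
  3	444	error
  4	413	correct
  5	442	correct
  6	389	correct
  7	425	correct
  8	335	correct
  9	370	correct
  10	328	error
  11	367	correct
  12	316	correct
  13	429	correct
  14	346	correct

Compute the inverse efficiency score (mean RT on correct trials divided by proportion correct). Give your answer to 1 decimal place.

Correct trials (n=11): 470, 413, 442, 389, 425, 335, 370, 367, 316, 429, 346
Mean correct RT = 4302/11 = 391.0909 ms
Proportion correct = 11/14
IES = 391.0909 / (11/14) = 497.752 ms

497.8 ms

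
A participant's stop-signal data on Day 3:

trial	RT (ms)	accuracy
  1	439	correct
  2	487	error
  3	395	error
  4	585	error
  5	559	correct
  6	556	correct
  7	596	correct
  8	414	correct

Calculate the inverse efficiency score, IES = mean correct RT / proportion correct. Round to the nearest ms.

820 ms

Correct trials (n=5): 439, 559, 556, 596, 414
Mean correct RT = 2564/5 = 512.8000 ms
Proportion correct = 5/8
IES = 512.8000 / (5/8) = 820.480 ms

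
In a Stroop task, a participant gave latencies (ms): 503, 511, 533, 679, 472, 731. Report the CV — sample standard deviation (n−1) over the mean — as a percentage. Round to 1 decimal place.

n = 6, Σ = 3429, M = 571.5000
Σ(x−M)² = 56731.500; s = √(56731.500/5) = 106.5190
CV = 106.5190 / 571.5000 = 0.18638 = 18.638%

18.6%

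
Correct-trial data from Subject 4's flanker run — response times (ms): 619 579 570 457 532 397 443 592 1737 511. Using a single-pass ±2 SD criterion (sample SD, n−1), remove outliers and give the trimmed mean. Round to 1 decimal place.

n = 10, ΣRT = 6437, M = 643.700
Σ(x−M)² = 1374290.10; s = √(1374290.10/9) = 390.767
Cutoffs: 643.700 ± 2·390.767 → [-137.8, 1425.2]
Outside: 1737 → excluded.
Retained (n=9): Σ = 4700, mean = 4700/9 = 522.222

522.2 ms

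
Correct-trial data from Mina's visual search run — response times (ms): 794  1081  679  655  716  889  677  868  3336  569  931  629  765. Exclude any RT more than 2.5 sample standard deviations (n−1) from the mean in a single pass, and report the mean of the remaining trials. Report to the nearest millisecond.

771 ms

n = 13, ΣRT = 12589, M = 968.385
Σ(x−M)² = 6313083.08; s = √(6313083.08/12) = 725.321
Cutoffs: 968.385 ± 2.5·725.321 → [-844.9, 2781.7]
Outside: 3336 → excluded.
Retained (n=12): Σ = 9253, mean = 9253/12 = 771.083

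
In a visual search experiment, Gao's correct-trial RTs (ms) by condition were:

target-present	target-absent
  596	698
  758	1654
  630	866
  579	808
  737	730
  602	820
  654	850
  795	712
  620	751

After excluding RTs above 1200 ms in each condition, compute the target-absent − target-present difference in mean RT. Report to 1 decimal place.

115.9 ms

target-absent: exclude 1654
M(target-present) = 5971/9 = 663.444
M(target-absent) = 6235/8 = 779.375
Difference = 779.375 − 663.444 = 115.931 ms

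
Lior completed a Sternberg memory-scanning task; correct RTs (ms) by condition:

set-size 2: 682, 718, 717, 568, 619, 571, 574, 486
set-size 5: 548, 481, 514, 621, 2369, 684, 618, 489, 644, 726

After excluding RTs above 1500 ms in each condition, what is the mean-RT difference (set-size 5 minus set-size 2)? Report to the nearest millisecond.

set-size 5: exclude 2369
M(set-size 2) = 4935/8 = 616.875
M(set-size 5) = 5325/9 = 591.667
Difference = 591.667 − 616.875 = -25.208 ms

-25 ms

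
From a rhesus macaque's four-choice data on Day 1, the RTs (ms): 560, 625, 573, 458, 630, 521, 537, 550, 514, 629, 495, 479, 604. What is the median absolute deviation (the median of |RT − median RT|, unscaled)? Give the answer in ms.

Sorted: 458, 479, 495, 514, 521, 537, 550, 560, 573, 604, 625, 629, 630 → median = 550
|x − 550|: 10, 75, 23, 92, 80, 29, 13, 0, 36, 79, 55, 71, 54
Sorted deviations: 0, 10, 13, 23, 29, 36, 54, 55, 71, 75, 79, 80, 92 → MAD = 54

54 ms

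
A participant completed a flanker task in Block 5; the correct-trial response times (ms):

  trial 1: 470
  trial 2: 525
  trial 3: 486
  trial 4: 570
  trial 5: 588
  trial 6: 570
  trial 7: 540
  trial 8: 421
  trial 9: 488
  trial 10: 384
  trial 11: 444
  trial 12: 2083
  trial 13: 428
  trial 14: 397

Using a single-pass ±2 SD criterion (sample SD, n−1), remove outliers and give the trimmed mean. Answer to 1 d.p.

485.5 ms

n = 14, ΣRT = 8394, M = 599.571
Σ(x−M)² = 2426721.43; s = √(2426721.43/13) = 432.054
Cutoffs: 599.571 ± 2·432.054 → [-264.5, 1463.7]
Outside: 2083 → excluded.
Retained (n=13): Σ = 6311, mean = 6311/13 = 485.462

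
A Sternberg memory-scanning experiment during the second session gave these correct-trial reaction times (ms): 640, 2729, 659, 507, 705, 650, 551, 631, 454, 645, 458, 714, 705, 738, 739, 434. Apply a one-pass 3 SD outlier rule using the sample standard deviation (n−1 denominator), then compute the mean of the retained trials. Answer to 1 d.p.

n = 16, ΣRT = 11959, M = 747.438
Σ(x−M)² = 4348899.94; s = √(4348899.94/15) = 538.448
Cutoffs: 747.438 ± 3·538.448 → [-867.9, 2362.8]
Outside: 2729 → excluded.
Retained (n=15): Σ = 9230, mean = 9230/15 = 615.333

615.3 ms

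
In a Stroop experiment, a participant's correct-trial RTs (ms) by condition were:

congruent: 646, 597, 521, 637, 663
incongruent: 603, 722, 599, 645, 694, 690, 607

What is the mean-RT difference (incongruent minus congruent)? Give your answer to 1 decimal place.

38.6 ms

M(congruent) = 3064/5 = 612.800
M(incongruent) = 4560/7 = 651.429
Difference = 651.429 − 612.800 = 38.629 ms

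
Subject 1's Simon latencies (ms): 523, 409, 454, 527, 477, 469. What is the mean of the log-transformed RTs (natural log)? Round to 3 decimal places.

6.163

ln(RT): 6.2596, 6.0137, 6.1181, 6.2672, 6.1675, 6.1506
Σ ln(RT) = 36.9767
Mean = 36.9767/6 = 6.16279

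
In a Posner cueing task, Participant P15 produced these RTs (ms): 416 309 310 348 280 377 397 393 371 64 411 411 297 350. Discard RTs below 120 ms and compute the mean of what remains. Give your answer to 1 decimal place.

359.2 ms

Excluded: 64
Retained (n=13): Σ = 4670
Mean = 4670/13 = 359.2308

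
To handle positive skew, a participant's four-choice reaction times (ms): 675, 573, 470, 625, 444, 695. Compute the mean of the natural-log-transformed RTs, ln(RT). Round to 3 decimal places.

6.349

ln(RT): 6.5147, 6.3509, 6.1527, 6.4378, 6.0958, 6.5439
Σ ln(RT) = 38.0958
Mean = 38.0958/6 = 6.34930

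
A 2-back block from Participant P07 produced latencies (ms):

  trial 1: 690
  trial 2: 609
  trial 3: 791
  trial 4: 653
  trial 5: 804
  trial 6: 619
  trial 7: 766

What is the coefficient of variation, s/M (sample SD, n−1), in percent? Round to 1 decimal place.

n = 7, Σ = 4932, M = 704.5714
Σ(x−M)² = 40457.714; s = √(40457.714/6) = 82.1155
CV = 82.1155 / 704.5714 = 0.11655 = 11.655%

11.7%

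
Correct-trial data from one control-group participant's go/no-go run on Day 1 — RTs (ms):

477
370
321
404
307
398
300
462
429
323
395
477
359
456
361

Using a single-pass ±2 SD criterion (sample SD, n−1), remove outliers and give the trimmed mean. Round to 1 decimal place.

n = 15, ΣRT = 5839, M = 389.267
Σ(x−M)² = 52916.93; s = √(52916.93/14) = 61.480
Cutoffs: 389.267 ± 2·61.480 → [266.3, 512.2]
No RTs fall outside the cutoffs; all 15 retained. Mean = 5839/15 = 389.267

389.3 ms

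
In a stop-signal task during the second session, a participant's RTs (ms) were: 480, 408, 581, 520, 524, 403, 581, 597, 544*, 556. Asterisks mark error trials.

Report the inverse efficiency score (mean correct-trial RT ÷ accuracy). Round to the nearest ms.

Correct trials (n=9): 480, 408, 581, 520, 524, 403, 581, 597, 556
Mean correct RT = 4650/9 = 516.6667 ms
Proportion correct = 9/10
IES = 516.6667 / (9/10) = 574.074 ms

574 ms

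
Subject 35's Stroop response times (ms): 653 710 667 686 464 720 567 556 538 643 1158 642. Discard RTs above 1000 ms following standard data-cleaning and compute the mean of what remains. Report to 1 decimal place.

622.4 ms

Excluded: 1158
Retained (n=11): Σ = 6846
Mean = 6846/11 = 622.3636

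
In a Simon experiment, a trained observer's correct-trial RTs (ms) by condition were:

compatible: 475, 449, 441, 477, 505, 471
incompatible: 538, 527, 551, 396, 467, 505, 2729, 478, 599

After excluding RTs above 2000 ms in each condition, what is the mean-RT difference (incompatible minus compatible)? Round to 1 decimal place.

incompatible: exclude 2729
M(compatible) = 2818/6 = 469.667
M(incompatible) = 4061/8 = 507.625
Difference = 507.625 − 469.667 = 37.958 ms

38.0 ms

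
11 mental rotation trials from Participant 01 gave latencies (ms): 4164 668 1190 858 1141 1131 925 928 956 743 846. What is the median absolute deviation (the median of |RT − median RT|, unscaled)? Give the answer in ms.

Sorted: 668, 743, 846, 858, 925, 928, 956, 1131, 1141, 1190, 4164 → median = 928
|x − 928|: 3236, 260, 262, 70, 213, 203, 3, 0, 28, 185, 82
Sorted deviations: 0, 3, 28, 70, 82, 185, 203, 213, 260, 262, 3236 → MAD = 185

185 ms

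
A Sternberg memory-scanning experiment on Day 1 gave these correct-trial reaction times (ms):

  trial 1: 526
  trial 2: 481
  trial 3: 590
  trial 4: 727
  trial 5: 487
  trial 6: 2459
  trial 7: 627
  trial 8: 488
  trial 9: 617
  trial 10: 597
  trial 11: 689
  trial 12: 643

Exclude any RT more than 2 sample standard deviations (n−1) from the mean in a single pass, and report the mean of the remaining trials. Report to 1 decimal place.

588.4 ms

n = 12, ΣRT = 8931, M = 744.250
Σ(x−M)² = 3278160.25; s = √(3278160.25/11) = 545.907
Cutoffs: 744.250 ± 2·545.907 → [-347.6, 1836.1]
Outside: 2459 → excluded.
Retained (n=11): Σ = 6472, mean = 6472/11 = 588.364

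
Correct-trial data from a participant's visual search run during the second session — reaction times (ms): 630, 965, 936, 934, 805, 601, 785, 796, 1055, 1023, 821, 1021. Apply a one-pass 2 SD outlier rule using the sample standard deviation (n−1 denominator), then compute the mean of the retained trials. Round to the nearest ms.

n = 12, ΣRT = 10372, M = 864.333
Σ(x−M)² = 246814.67; s = √(246814.67/11) = 149.792
Cutoffs: 864.333 ± 2·149.792 → [564.7, 1163.9]
No RTs fall outside the cutoffs; all 12 retained. Mean = 10372/12 = 864.333

864 ms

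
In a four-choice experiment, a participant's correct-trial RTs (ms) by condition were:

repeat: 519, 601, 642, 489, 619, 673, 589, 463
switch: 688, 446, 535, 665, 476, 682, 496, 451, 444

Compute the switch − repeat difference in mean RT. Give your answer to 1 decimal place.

M(repeat) = 4595/8 = 574.375
M(switch) = 4883/9 = 542.556
Difference = 542.556 − 574.375 = -31.819 ms

-31.8 ms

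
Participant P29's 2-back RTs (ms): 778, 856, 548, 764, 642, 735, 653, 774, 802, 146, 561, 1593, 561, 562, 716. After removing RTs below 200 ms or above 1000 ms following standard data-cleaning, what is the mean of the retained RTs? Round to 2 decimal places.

Excluded: 146, 1593
Retained (n=13): Σ = 8952
Mean = 8952/13 = 688.6154

688.62 ms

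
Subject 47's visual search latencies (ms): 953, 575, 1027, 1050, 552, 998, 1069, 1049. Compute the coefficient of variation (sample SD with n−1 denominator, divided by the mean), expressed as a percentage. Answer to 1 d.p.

n = 8, Σ = 7273, M = 909.1250
Σ(x−M)² = 327866.875; s = √(327866.875/7) = 216.4212
CV = 216.4212 / 909.1250 = 0.23805 = 23.805%

23.8%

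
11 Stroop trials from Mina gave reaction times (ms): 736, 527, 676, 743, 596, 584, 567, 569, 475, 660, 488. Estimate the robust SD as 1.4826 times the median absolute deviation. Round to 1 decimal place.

Sorted: 475, 488, 527, 567, 569, 584, 596, 660, 676, 736, 743 → median = 584
|x − 584| sorted: 0, 12, 15, 17, 57, 76, 92, 96, 109, 152, 159 → MAD = 76
Robust SD ≈ 1.4826 × 76 = 112.678

112.7 ms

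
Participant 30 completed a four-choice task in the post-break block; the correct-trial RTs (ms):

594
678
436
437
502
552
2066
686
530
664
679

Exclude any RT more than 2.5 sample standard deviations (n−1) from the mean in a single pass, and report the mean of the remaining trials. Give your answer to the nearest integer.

576 ms

n = 11, ΣRT = 7824, M = 711.273
Σ(x−M)² = 2107084.18; s = √(2107084.18/10) = 459.030
Cutoffs: 711.273 ± 2.5·459.030 → [-436.3, 1858.8]
Outside: 2066 → excluded.
Retained (n=10): Σ = 5758, mean = 5758/10 = 575.800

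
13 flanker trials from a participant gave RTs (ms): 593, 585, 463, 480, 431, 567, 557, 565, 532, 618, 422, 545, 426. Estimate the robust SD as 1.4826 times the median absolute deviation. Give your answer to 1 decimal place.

Sorted: 422, 426, 431, 463, 480, 532, 545, 557, 565, 567, 585, 593, 618 → median = 545
|x − 545| sorted: 0, 12, 13, 20, 22, 40, 48, 65, 73, 82, 114, 119, 123 → MAD = 48
Robust SD ≈ 1.4826 × 48 = 71.165

71.2 ms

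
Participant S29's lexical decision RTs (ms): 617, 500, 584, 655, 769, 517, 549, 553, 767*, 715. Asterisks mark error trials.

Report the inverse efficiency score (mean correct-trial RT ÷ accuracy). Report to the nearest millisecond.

Correct trials (n=9): 617, 500, 584, 655, 769, 517, 549, 553, 715
Mean correct RT = 5459/9 = 606.5556 ms
Proportion correct = 9/10
IES = 606.5556 / (9/10) = 673.951 ms

674 ms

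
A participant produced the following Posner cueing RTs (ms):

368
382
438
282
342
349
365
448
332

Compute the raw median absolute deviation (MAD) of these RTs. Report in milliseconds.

23 ms

Sorted: 282, 332, 342, 349, 365, 368, 382, 438, 448 → median = 365
|x − 365|: 3, 17, 73, 83, 23, 16, 0, 83, 33
Sorted deviations: 0, 3, 16, 17, 23, 33, 73, 83, 83 → MAD = 23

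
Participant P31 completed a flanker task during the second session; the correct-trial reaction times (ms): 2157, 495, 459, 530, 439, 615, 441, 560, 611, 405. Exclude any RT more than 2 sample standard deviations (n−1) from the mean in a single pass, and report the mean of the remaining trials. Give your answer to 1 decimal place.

506.1 ms

n = 10, ΣRT = 6712, M = 671.200
Σ(x−M)² = 2500533.60; s = √(2500533.60/9) = 527.103
Cutoffs: 671.200 ± 2·527.103 → [-383.0, 1725.4]
Outside: 2157 → excluded.
Retained (n=9): Σ = 4555, mean = 4555/9 = 506.111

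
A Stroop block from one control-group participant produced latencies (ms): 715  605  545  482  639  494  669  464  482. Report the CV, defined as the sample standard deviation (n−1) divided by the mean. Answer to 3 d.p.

n = 9, Σ = 5095, M = 566.1111
Σ(x−M)² = 69800.889; s = √(69800.889/8) = 93.4083
CV = 93.4083 / 566.1111 = 0.16500

0.165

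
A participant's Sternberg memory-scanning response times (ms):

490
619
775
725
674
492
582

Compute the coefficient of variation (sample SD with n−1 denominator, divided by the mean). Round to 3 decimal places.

n = 7, Σ = 4357, M = 622.4286
Σ(x−M)² = 72653.714; s = √(72653.714/6) = 110.0407
CV = 110.0407 / 622.4286 = 0.17679

0.177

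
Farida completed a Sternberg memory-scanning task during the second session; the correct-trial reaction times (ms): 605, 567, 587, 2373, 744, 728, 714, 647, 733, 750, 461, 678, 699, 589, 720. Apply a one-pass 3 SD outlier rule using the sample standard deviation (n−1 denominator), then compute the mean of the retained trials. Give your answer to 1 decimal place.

n = 15, ΣRT = 11595, M = 773.000
Σ(x−M)² = 2838118.00; s = √(2838118.00/14) = 450.247
Cutoffs: 773.000 ± 3·450.247 → [-577.7, 2123.7]
Outside: 2373 → excluded.
Retained (n=14): Σ = 9222, mean = 9222/14 = 658.714

658.7 ms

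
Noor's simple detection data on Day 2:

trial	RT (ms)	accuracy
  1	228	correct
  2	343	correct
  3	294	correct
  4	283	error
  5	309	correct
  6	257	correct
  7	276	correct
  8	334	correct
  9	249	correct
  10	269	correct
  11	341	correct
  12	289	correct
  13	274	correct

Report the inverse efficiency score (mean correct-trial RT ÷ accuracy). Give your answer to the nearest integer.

313 ms

Correct trials (n=12): 228, 343, 294, 309, 257, 276, 334, 249, 269, 341, 289, 274
Mean correct RT = 3463/12 = 288.5833 ms
Proportion correct = 12/13
IES = 288.5833 / (12/13) = 312.632 ms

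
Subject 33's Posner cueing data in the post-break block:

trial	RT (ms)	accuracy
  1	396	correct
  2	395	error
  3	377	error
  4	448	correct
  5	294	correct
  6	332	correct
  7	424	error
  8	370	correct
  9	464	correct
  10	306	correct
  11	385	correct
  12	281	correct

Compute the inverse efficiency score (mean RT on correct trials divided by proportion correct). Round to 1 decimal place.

485.3 ms

Correct trials (n=9): 396, 448, 294, 332, 370, 464, 306, 385, 281
Mean correct RT = 3276/9 = 364.0000 ms
Proportion correct = 9/12
IES = 364.0000 / (9/12) = 485.333 ms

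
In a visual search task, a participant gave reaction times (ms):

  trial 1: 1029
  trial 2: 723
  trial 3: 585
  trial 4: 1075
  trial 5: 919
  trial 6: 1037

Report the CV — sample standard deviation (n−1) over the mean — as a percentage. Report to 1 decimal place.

n = 6, Σ = 5368, M = 894.6667
Σ(x−M)² = 196779.333; s = √(196779.333/5) = 198.3831
CV = 198.3831 / 894.6667 = 0.22174 = 22.174%

22.2%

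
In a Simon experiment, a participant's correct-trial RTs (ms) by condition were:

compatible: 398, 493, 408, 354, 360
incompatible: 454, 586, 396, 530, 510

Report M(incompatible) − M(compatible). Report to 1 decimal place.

M(compatible) = 2013/5 = 402.600
M(incompatible) = 2476/5 = 495.200
Difference = 495.200 − 402.600 = 92.600 ms

92.6 ms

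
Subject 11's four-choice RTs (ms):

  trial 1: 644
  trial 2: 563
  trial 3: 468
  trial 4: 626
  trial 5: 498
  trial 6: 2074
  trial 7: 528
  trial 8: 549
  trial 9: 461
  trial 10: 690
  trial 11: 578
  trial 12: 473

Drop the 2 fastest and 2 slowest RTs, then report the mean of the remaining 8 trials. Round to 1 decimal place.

Sorted: 461, 468, 473, 498, 528, 549, 563, 578, 626, 644, 690, 2074
Drop lowest 2 (461, 468) and highest 2 (690, 2074)
Remaining (n=8): Σ = 4459, mean = 4459/8 = 557.375

557.4 ms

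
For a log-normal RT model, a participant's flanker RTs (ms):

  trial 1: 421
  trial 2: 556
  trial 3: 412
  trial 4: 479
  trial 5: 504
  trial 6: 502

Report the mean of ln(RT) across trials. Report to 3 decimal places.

ln(RT): 6.0426, 6.3208, 6.0210, 6.1717, 6.2226, 6.2186
Σ ln(RT) = 36.9973
Mean = 36.9973/6 = 6.16622

6.166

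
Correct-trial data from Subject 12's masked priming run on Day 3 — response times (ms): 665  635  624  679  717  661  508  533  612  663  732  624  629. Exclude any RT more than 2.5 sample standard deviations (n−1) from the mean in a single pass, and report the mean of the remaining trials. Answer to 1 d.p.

637.1 ms

n = 13, ΣRT = 8282, M = 637.077
Σ(x−M)² = 47712.92; s = √(47712.92/12) = 63.056
Cutoffs: 637.077 ± 2.5·63.056 → [479.4, 794.7]
No RTs fall outside the cutoffs; all 13 retained. Mean = 8282/13 = 637.077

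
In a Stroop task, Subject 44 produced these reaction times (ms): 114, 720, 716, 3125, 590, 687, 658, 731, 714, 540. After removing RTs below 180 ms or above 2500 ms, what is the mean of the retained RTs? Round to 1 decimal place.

Excluded: 114, 3125
Retained (n=8): Σ = 5356
Mean = 5356/8 = 669.5000

669.5 ms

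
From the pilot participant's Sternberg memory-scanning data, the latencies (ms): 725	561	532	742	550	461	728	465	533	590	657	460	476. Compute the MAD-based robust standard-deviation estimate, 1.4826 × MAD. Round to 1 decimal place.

Sorted: 460, 461, 465, 476, 532, 533, 550, 561, 590, 657, 725, 728, 742 → median = 550
|x − 550| sorted: 0, 11, 17, 18, 40, 74, 85, 89, 90, 107, 175, 178, 192 → MAD = 85
Robust SD ≈ 1.4826 × 85 = 126.021

126.0 ms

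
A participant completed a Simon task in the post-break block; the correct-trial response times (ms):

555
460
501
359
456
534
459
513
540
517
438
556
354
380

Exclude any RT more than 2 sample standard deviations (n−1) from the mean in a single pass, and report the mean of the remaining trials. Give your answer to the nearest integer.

n = 14, ΣRT = 6622, M = 473.000
Σ(x−M)² = 63828.00; s = √(63828.00/13) = 70.070
Cutoffs: 473.000 ± 2·70.070 → [332.9, 613.1]
No RTs fall outside the cutoffs; all 14 retained. Mean = 6622/14 = 473.000

473 ms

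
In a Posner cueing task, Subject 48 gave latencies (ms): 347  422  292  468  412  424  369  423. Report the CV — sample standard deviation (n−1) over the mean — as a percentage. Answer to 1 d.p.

n = 8, Σ = 3157, M = 394.6250
Σ(x−M)² = 21559.875; s = √(21559.875/7) = 55.4976
CV = 55.4976 / 394.6250 = 0.14063 = 14.063%

14.1%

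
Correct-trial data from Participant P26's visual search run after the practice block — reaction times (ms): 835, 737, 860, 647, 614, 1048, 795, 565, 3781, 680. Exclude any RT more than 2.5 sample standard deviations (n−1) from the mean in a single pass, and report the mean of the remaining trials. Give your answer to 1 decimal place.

n = 10, ΣRT = 10562, M = 1056.200
Σ(x−M)² = 8427929.60; s = √(8427929.60/9) = 967.697
Cutoffs: 1056.200 ± 2.5·967.697 → [-1363.0, 3475.4]
Outside: 3781 → excluded.
Retained (n=9): Σ = 6781, mean = 6781/9 = 753.444

753.4 ms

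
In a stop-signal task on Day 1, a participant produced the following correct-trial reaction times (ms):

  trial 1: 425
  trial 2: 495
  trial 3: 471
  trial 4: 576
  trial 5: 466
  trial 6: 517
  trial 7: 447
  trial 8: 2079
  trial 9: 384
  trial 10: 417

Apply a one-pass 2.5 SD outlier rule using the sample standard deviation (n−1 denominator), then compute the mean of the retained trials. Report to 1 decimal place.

n = 10, ΣRT = 6277, M = 627.700
Σ(x−M)² = 2367034.10; s = √(2367034.10/9) = 512.839
Cutoffs: 627.700 ± 2.5·512.839 → [-654.4, 1909.8]
Outside: 2079 → excluded.
Retained (n=9): Σ = 4198, mean = 4198/9 = 466.444

466.4 ms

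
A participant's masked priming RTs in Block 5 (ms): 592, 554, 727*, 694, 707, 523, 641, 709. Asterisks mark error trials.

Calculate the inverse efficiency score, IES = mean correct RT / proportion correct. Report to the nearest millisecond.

Correct trials (n=7): 592, 554, 694, 707, 523, 641, 709
Mean correct RT = 4420/7 = 631.4286 ms
Proportion correct = 7/8
IES = 631.4286 / (7/8) = 721.633 ms

722 ms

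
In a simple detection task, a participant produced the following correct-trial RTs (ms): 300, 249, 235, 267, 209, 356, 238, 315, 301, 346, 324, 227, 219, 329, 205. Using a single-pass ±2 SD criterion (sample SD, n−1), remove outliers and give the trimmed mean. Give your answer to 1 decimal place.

n = 15, ΣRT = 4120, M = 274.667
Σ(x−M)² = 38223.33; s = √(38223.33/14) = 52.252
Cutoffs: 274.667 ± 2·52.252 → [170.2, 379.2]
No RTs fall outside the cutoffs; all 15 retained. Mean = 4120/15 = 274.667

274.7 ms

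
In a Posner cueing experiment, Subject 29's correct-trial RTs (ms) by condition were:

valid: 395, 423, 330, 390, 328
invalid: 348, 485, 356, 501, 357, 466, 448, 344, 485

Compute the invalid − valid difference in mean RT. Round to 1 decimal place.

47.9 ms

M(valid) = 1866/5 = 373.200
M(invalid) = 3790/9 = 421.111
Difference = 421.111 − 373.200 = 47.911 ms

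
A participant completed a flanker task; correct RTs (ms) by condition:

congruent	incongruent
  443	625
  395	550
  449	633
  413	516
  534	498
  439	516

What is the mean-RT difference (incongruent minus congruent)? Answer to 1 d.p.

M(congruent) = 2673/6 = 445.500
M(incongruent) = 3338/6 = 556.333
Difference = 556.333 − 445.500 = 110.833 ms

110.8 ms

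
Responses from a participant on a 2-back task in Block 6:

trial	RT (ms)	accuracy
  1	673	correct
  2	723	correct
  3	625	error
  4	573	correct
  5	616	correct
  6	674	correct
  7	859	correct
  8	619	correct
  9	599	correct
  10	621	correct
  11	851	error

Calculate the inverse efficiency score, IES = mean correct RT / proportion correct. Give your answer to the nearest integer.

809 ms

Correct trials (n=9): 673, 723, 573, 616, 674, 859, 619, 599, 621
Mean correct RT = 5957/9 = 661.8889 ms
Proportion correct = 9/11
IES = 661.8889 / (9/11) = 808.975 ms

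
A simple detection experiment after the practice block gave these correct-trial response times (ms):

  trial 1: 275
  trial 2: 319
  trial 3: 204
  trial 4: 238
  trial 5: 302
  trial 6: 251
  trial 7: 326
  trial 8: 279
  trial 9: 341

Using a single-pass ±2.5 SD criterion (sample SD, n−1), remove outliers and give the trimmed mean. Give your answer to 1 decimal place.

n = 9, ΣRT = 2535, M = 281.667
Σ(x−M)² = 16224.00; s = √(16224.00/8) = 45.033
Cutoffs: 281.667 ± 2.5·45.033 → [169.1, 394.2]
No RTs fall outside the cutoffs; all 9 retained. Mean = 2535/9 = 281.667

281.7 ms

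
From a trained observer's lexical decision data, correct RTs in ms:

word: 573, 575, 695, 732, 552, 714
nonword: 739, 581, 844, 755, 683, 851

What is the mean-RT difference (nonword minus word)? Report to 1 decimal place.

M(word) = 3841/6 = 640.167
M(nonword) = 4453/6 = 742.167
Difference = 742.167 − 640.167 = 102.000 ms

102.0 ms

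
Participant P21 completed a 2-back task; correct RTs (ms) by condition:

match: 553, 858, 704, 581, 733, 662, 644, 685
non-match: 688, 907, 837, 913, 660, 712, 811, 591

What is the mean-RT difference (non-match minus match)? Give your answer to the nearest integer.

M(match) = 5420/8 = 677.500
M(non-match) = 6119/8 = 764.875
Difference = 764.875 − 677.500 = 87.375 ms

87 ms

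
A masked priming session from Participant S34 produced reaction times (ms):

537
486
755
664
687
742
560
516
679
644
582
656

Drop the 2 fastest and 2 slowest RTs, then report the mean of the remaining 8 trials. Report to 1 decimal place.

626.1 ms

Sorted: 486, 516, 537, 560, 582, 644, 656, 664, 679, 687, 742, 755
Drop lowest 2 (486, 516) and highest 2 (742, 755)
Remaining (n=8): Σ = 5009, mean = 5009/8 = 626.125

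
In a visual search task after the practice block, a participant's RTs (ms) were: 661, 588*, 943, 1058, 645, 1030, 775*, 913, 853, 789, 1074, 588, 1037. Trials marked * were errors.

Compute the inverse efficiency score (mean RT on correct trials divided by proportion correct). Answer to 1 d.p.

Correct trials (n=11): 661, 943, 1058, 645, 1030, 913, 853, 789, 1074, 588, 1037
Mean correct RT = 9591/11 = 871.9091 ms
Proportion correct = 11/13
IES = 871.9091 / (11/13) = 1030.438 ms

1030.4 ms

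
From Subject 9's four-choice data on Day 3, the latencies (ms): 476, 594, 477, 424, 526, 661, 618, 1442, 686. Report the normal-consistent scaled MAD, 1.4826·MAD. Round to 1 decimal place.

136.4 ms

Sorted: 424, 476, 477, 526, 594, 618, 661, 686, 1442 → median = 594
|x − 594| sorted: 0, 24, 67, 68, 92, 117, 118, 170, 848 → MAD = 92
Robust SD ≈ 1.4826 × 92 = 136.399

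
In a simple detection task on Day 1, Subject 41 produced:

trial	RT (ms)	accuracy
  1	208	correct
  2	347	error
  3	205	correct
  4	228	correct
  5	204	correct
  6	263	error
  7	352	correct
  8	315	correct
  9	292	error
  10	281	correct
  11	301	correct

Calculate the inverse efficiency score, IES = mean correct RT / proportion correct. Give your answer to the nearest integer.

Correct trials (n=8): 208, 205, 228, 204, 352, 315, 281, 301
Mean correct RT = 2094/8 = 261.7500 ms
Proportion correct = 8/11
IES = 261.7500 / (8/11) = 359.906 ms

360 ms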